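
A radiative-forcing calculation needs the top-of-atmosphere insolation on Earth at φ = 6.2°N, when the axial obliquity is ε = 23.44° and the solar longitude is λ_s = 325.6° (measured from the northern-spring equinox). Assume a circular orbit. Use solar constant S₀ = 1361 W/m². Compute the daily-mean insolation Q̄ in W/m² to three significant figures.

Q̄ ≈ 403 W/m²

Solar declination: sin δ = sin ε · sin λ_s = sin 23.44° × sin 325.6° = -0.22474, so δ = -12.987°.
cos H₀ = −tan(+6.2°) tan(-12.987°) = 0.0251, H₀ = 1.5457 rad.
Bracket: H₀ sin φ sin δ + cos φ cos δ sin H₀ = 1.5457×0.10800×-0.22474 + 0.99415×0.97442×0.99969 = -0.037517 + 0.968419 = 0.930902.
Q̄ = (S₀/π) × [bracket] = (1361/π) × 0.930902 = 403.3 W/m².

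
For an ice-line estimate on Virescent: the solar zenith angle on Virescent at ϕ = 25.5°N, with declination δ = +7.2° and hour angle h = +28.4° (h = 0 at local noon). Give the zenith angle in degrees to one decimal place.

cos θ_z = sin ϕ sin δ + cos ϕ cos δ cos h = 0.053957 + 0.787697 = 0.841654.
θ_z = arccos(0.841654) = 32.7°.

θ_z = 32.7°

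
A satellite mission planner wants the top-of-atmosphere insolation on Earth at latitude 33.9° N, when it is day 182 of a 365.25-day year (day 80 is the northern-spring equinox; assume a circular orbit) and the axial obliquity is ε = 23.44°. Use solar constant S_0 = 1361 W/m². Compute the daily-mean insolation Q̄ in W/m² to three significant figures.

Q̄ ≈ 493 W/m²

Solar longitude: L_s = 360° × (182 − 80)/365.25 = 100.534°.
sin δ = sin 23.44° × sin 100.534° = 0.39108, so δ = +23.022°.
cos h₀ = −tan(+33.9°) tan(+23.022°) = -0.2855, h₀ = 1.8604 rad.
Bracket: h₀ sin ϕ sin δ + cos ϕ cos δ sin h₀ = 1.8604×0.55775×0.39108 + 0.83001×0.92035×0.95837 = 0.405800 + 0.732099 = 1.137899.
Q̄ = (S_0/π) × [bracket] = (1361/π) × 1.137899 = 493.0 W/m².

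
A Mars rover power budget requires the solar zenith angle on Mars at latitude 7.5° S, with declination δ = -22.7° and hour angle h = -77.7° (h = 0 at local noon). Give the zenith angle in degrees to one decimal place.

θ_z = 75.8°

cos θ_z = sin φ sin δ + cos φ cos δ cos h = 0.050371 + 0.194847 = 0.245218.
θ_z = arccos(0.245218) = 75.8°.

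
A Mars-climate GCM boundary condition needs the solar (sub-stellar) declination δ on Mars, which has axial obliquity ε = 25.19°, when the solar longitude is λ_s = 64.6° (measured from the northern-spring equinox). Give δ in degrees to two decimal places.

sin δ = sin ε · sin λ_s = sin 25.19° × sin 64.6° = 0.384479.
δ = arcsin(0.384479) = +22.61°.

δ = +22.61°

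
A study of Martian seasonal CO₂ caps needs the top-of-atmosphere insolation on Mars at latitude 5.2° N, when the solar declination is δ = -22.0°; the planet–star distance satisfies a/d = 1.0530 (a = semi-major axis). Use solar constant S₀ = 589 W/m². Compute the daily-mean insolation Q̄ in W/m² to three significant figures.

cos H₀ = −tan(+5.2°) tan(-22.000°) = 0.0368, H₀ = 1.5340 rad.
Bracket: H₀ sin φ sin δ + cos φ cos δ sin H₀ = 1.5340×0.09063×-0.37461 + 0.99588×0.92718×0.99932 = -0.052081 + 0.922732 = 0.870651.
Inverse-square distance factor (a/d)² = 1.0530² = 1.108809.
Q̄ = (S₀/π) × 1.108809 × [bracket] = (589/π) × 1.108809 × 0.870651 = 181.0 W/m².

Q̄ ≈ 181 W/m²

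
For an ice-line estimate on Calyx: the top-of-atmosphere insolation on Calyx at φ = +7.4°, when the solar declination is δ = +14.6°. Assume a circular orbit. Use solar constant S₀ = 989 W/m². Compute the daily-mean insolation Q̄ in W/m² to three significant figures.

cos H₀ = −tan(+7.4°) tan(+14.600°) = -0.0338, H₀ = 1.6046 rad.
Bracket: H₀ sin φ sin δ + cos φ cos δ sin H₀ = 1.6046×0.12880×0.25207 + 0.99167×0.96771×0.99943 = 0.052096 + 0.959102 = 1.011198.
Q̄ = (S₀/π) × [bracket] = (989/π) × 1.011198 = 318.3 W/m².

Q̄ ≈ 318 W/m²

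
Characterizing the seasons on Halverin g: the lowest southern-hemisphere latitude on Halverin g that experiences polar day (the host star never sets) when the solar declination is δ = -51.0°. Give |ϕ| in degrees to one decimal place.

Polar day requires cos h₀ = −tan ϕ tan δ ≤ −1, i.e. tan ϕ tan δ ≥ 1.
The boundary is |tan ϕ| · |tan δ| = 1, so |ϕ| = 90° − |δ| = 90° − 51.0° = 39.0° in the southern hemisphere.

|ϕ| = 39.0°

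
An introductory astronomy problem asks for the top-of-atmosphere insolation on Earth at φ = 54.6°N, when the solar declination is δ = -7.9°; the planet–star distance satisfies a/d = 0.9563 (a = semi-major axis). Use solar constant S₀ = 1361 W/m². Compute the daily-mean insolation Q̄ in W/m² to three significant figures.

Q̄ ≈ 162 W/m²

cos H₀ = −tan(+54.6°) tan(-7.900°) = 0.1953, H₀ = 1.3743 rad.
Bracket: H₀ sin φ sin δ + cos φ cos δ sin H₀ = 1.3743×0.81513×-0.13744 + 0.57928×0.99051×0.98075 = -0.153965 + 0.562737 = 0.408772.
Inverse-square distance factor (a/d)² = 0.9563² = 0.914510.
Q̄ = (S₀/π) × 0.914510 × [bracket] = (1361/π) × 0.914510 × 0.408772 = 161.9 W/m².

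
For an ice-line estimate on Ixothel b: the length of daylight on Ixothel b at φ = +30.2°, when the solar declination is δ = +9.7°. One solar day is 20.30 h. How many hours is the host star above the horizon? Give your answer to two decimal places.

10.79 h

cos H₀ = −tan φ · tan δ = −tan(+30.2°) × tan(+9.700°) = -0.0995, so H₀ = 1.6704 rad = 95.71°.
Daylight = 2H₀/(2π) × 20.30 h = (1.6704/π) × 20.30 = 10.79 h.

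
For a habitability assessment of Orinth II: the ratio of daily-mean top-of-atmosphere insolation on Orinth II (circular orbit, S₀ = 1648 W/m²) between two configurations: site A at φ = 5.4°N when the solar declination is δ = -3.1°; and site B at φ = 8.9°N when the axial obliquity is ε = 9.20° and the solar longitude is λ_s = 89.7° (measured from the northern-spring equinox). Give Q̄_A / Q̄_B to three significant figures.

— Configuration A (φ=+5.4°):
cos H₀ = −tan(+5.4°) tan(-3.100°) = 0.0051, H₀ = 1.5657 rad.
Bracket: H₀ sin φ sin δ + cos φ cos δ sin H₀ = 1.5657×0.09411×-0.05408 + 0.99556×0.99854×0.99999 = -0.007969 + 0.994097 = 0.986128.
Q̄ = (S₀/π) × [bracket] = (1648/π) × 0.986128 = 517.30 W/m².
— Configuration B (φ=+8.9°):
Solar declination: sin δ = sin ε · sin λ_s = sin 9.20° × sin 89.7° = 0.15988, so δ = +9.200°.
cos H₀ = −tan(+8.9°) tan(+9.200°) = -0.0254, H₀ = 1.5962 rad.
Bracket: H₀ sin φ sin δ + cos φ cos δ sin H₀ = 1.5962×0.15471×0.15988 + 0.98796×0.98714×0.99968 = 0.039482 + 0.974943 = 1.014425.
Q̄ = (S₀/π) × [bracket] = (1648/π) × 1.014425 = 532.14 W/m².
Ratio Q̄_A / Q̄_B = 517.30 / 532.14 = 0.9721.

Q̄_A / Q̄_B ≈ 0.972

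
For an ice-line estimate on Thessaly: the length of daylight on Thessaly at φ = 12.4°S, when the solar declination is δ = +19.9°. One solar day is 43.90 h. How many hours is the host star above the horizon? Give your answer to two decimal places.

cos H₀ = −tan φ · tan δ = −tan(-12.4°) × tan(+19.900°) = 0.0796, so H₀ = 1.4911 rad = 85.44°.
Daylight = 2H₀/(2π) × 43.90 h = (1.4911/π) × 43.90 = 20.84 h.

20.84 h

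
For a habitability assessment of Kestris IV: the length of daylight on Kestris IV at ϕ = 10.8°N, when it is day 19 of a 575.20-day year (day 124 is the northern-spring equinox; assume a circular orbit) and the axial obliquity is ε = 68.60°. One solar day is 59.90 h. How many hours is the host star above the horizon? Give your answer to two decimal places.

24.02 h

Solar longitude: L_s = 360° × (19 − 124)/575.20 = -65.716°, i.e. -65.716° + 360° = 294.284°.
sin δ = sin 68.60° × sin 294.284° = -0.84868, so δ = -58.068°.
cos h₀ = −tan ϕ · tan δ = −tan(+10.8°) × tan(-58.068°) = 0.3061, so h₀ = 1.2597 rad = 72.18°.
Daylight = 2h₀/(2π) × 59.90 h = (1.2597/π) × 59.90 = 24.02 h.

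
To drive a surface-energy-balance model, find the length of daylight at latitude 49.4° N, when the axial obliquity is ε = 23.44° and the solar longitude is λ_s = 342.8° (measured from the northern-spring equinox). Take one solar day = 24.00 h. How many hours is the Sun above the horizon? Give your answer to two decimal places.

10.94 h

Solar declination: sin δ = sin ε · sin λ_s = sin 23.44° × sin 342.8° = -0.11763, so δ = -6.755°.
cos H₀ = −tan φ · tan δ = −tan(+49.4°) × tan(-6.755°) = 0.1382, so H₀ = 1.4322 rad = 82.06°.
Daylight = 2H₀/(2π) × 24.00 h = (1.4322/π) × 24.00 = 10.94 h.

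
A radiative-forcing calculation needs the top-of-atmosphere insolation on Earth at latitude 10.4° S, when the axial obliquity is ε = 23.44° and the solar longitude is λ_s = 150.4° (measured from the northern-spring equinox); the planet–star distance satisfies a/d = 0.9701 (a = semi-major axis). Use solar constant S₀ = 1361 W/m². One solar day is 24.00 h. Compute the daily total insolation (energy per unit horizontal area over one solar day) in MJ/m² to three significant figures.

32.0 MJ/m²

Solar declination: sin δ = sin ε · sin λ_s = sin 23.44° × sin 150.4° = 0.19648, so δ = +11.331°.
cos H₀ = −tan(-10.4°) tan(+11.331°) = 0.0368, H₀ = 1.5340 rad.
Bracket: H₀ sin φ sin δ + cos φ cos δ sin H₀ = 1.5340×-0.18052×0.19648 + 0.98357×0.98051×0.99932 = -0.054409 + 0.963744 = 0.909335.
Inverse-square distance factor (a/d)² = 0.9701² = 0.941094.
Q̄ = (S₀/π) × 0.941094 × [bracket] = (1361/π) × 0.941094 × 0.909335 = 370.74 W/m².
Daily total = Q̄ × 24.00 h × 3600 s/h = 370.74 × 24.00 × 3600 / 10⁶ = 32.03 MJ/m².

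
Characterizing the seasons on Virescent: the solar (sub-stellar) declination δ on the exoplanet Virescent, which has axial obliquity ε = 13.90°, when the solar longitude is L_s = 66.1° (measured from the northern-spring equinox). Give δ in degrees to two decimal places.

sin δ = sin ε · sin L_s = sin 13.90° × sin 66.1° = 0.219629.
δ = arcsin(0.219629) = +12.69°.

δ = +12.69°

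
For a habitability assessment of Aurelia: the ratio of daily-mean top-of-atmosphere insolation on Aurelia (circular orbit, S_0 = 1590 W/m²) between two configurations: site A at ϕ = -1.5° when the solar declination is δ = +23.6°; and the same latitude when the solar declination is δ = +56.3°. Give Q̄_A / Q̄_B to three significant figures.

— Configuration A (ϕ=-1.5°):
cos h₀ = −tan(-1.5°) tan(+23.600°) = 0.0114, h₀ = 1.5594 rad.
Bracket: h₀ sin ϕ sin δ + cos ϕ cos δ sin h₀ = 1.5594×-0.02618×0.40035 + 0.99966×0.91636×0.99993 = -0.016344 + 0.915984 = 0.899640.
Q̄ = (S_0/π) × [bracket] = (1590/π) × 0.899640 = 455.32 W/m².
— Configuration B (ϕ=-1.5°):
cos h₀ = −tan(-1.5°) tan(+56.300°) = 0.0393, h₀ = 1.5315 rad.
Bracket: h₀ sin ϕ sin δ + cos ϕ cos δ sin h₀ = 1.5315×-0.02618×0.83195 + 0.99966×0.55484×0.99923 = -0.033357 + 0.554224 = 0.520867.
Q̄ = (S_0/π) × [bracket] = (1590/π) × 0.520867 = 263.62 W/m².
Ratio Q̄_A / Q̄_B = 455.32 / 263.62 = 1.727.

Q̄_A / Q̄_B ≈ 1.73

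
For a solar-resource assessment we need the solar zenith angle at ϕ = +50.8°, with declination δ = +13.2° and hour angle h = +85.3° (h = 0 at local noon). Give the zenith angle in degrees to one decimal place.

cos θ_z = sin ϕ sin δ + cos ϕ cos δ cos h = 0.176959 + 0.050419 = 0.227378.
θ_z = arccos(0.227378) = 76.9°.

θ_z = 76.9°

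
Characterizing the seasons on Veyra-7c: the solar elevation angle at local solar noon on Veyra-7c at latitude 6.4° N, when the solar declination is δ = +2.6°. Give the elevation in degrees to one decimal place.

86.2°

At local noon the hour angle is zero, so the zenith angle equals |φ − δ| = |+6.4° − (+2.600°)| = 3.800°.
Elevation = 90° − 3.800° = 86.2°.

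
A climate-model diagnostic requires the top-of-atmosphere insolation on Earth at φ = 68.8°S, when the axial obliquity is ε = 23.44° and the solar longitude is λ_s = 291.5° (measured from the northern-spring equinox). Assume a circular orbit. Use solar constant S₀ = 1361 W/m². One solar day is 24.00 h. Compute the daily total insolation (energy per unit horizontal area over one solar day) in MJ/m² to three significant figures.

40.6 MJ/m²

Solar declination: sin δ = sin ε · sin λ_s = sin 23.44° × sin 291.5° = -0.37011, so δ = -21.722°.
cos H₀ = −tan(-68.8°) tan(-21.722°) = -1.0271 ≤ −1 ⇒ polar day, H₀ = π.
Bracket: H₀ sin φ sin δ + cos φ cos δ sin H₀ = 3.1416×-0.93232×-0.37011 + 0.36162×0.92899×0.00000 = 1.084043 + 0.000000 = 1.084043.
Q̄ = (S₀/π) × [bracket] = (1361/π) × 1.084043 = 469.63 W/m².
Daily total = Q̄ × 24.00 h × 3600 s/h = 469.63 × 24.00 × 3600 / 10⁶ = 40.58 MJ/m².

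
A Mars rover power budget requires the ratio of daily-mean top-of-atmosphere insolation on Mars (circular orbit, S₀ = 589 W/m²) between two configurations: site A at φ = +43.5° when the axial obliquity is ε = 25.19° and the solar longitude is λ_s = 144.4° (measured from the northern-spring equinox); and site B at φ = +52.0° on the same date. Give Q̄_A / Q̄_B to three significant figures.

Q̄_A / Q̄_B ≈ 1.06

— Configuration A (φ=+43.5°):
Solar declination: sin δ = sin ε · sin λ_s = sin 25.19° × sin 144.4° = 0.24776, so δ = +14.345°.
cos H₀ = −tan(+43.5°) tan(+14.345°) = -0.2427, H₀ = 1.8159 rad.
Bracket: H₀ sin φ sin δ + cos φ cos δ sin H₀ = 1.8159×0.68835×0.24776 + 0.72537×0.96882×0.97010 = 0.309694 + 0.681741 = 0.991435.
Q̄ = (S₀/π) × [bracket] = (589/π) × 0.991435 = 185.88 W/m².
— Configuration B (φ=+52.0°):
cos H₀ = −tan(+52.0°) tan(+14.345°) = -0.3273, H₀ = 1.9043 rad.
Bracket: H₀ sin φ sin δ + cos φ cos δ sin H₀ = 1.9043×0.78801×0.24776 + 0.61566×0.96882×0.94491 = 0.371791 + 0.563605 = 0.935396.
Q̄ = (S₀/π) × [bracket] = (589/π) × 0.935396 = 175.37 W/m².
Ratio Q̄_A / Q̄_B = 185.88 / 175.37 = 1.060.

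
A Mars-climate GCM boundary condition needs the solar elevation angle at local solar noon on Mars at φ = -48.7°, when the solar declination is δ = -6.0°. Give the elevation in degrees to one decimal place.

47.3°

At local noon the hour angle is zero, so the zenith angle equals |φ − δ| = |-48.7° − (-6.000°)| = 42.700°.
Elevation = 90° − 42.700° = 47.3°.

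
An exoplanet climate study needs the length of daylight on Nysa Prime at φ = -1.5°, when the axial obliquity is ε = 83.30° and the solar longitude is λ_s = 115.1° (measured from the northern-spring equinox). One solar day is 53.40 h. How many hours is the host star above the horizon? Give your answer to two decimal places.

25.78 h

Solar declination: sin δ = sin ε · sin λ_s = sin 83.30° × sin 115.1° = 0.89938, so δ = +64.077°.
cos H₀ = −tan φ · tan δ = −tan(-1.5°) × tan(+64.077°) = 0.0539, so H₀ = 1.5169 rad = 86.91°.
Daylight = 2H₀/(2π) × 53.40 h = (1.5169/π) × 53.40 = 25.78 h.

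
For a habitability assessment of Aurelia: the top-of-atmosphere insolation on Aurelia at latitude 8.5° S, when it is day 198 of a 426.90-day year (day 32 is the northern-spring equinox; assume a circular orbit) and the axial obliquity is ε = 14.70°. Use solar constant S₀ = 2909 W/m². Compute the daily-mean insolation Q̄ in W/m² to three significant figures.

Q̄ ≈ 869 W/m²

Solar longitude: λ_s = 360° × (198 − 32)/426.90 = 139.986°.
sin δ = sin 14.70° × sin 139.986° = 0.16316, so δ = +9.390°.
cos H₀ = −tan(-8.5°) tan(+9.390°) = 0.0247, H₀ = 1.5461 rad.
Bracket: H₀ sin φ sin δ + cos φ cos δ sin H₀ = 1.5461×-0.14781×0.16316 + 0.98902×0.98660×0.99969 = -0.037287 + 0.975465 = 0.938178.
Q̄ = (S₀/π) × [bracket] = (2909/π) × 0.938178 = 868.7 W/m².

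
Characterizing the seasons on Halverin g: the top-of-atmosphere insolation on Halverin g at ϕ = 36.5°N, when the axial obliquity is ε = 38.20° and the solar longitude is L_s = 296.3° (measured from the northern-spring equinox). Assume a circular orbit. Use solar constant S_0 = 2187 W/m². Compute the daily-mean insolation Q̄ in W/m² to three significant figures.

Q̄ ≈ 163 W/m²

Solar declination: sin δ = sin ε · sin L_s = sin 38.20° × sin 296.3° = -0.55439, so δ = -33.669°.
cos h₀ = −tan(+36.5°) tan(-33.669°) = 0.4929, h₀ = 1.0554 rad.
Bracket: h₀ sin ϕ sin δ + cos ϕ cos δ sin h₀ = 1.0554×0.59482×-0.55439 + 0.80386×0.83225×0.87008 = -0.348031 + 0.582094 = 0.234063.
Q̄ = (S_0/π) × [bracket] = (2187/π) × 0.234063 = 162.9 W/m².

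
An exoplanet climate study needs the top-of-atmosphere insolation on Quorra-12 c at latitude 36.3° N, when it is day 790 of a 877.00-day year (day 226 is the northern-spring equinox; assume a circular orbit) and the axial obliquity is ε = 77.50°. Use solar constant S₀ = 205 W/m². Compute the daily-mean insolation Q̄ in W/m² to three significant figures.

Q̄ ≈ 1.50 W/m²

Solar longitude: λ_s = 360° × (790 − 226)/877.00 = 231.517°.
sin δ = sin 77.50° × sin 231.517° = -0.76423, so δ = -49.839°.
cos H₀ = −tan(+36.3°) tan(-49.839°) = 0.8704, H₀ = 0.5147 rad.
Bracket: H₀ sin φ sin δ + cos φ cos δ sin H₀ = 0.5147×0.59201×-0.76423 + 0.80593×0.64494×0.49227 = -0.232867 + 0.255870 = 0.023003.
Q̄ = (S₀/π) × [bracket] = (205/π) × 0.023003 = 1.501 W/m².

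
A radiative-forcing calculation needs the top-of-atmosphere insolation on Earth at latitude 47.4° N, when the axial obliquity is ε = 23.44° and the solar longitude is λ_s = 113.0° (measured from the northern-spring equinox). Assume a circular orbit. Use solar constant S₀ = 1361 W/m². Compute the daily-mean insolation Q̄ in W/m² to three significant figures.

Solar declination: sin δ = sin ε · sin λ_s = sin 23.44° × sin 113.0° = 0.36617, so δ = +21.479°.
cos H₀ = −tan(+47.4°) tan(+21.479°) = -0.4279, H₀ = 2.0130 rad.
Bracket: H₀ sin φ sin δ + cos φ cos δ sin H₀ = 2.0130×0.73610×0.36617 + 0.67688×0.93055×0.90382 = 0.542579 + 0.569290 = 1.111869.
Q̄ = (S₀/π) × [bracket] = (1361/π) × 1.111869 = 481.7 W/m².

Q̄ ≈ 482 W/m²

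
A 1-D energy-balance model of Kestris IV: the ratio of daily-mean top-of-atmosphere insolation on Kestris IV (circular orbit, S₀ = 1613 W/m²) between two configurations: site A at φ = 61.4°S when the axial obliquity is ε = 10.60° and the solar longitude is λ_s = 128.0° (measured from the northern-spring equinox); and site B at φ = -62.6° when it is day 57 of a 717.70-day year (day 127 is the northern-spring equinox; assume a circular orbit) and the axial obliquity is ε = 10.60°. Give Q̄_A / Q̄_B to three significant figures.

— Configuration A (φ=-61.4°):
Solar declination: sin δ = sin ε · sin λ_s = sin 10.60° × sin 128.0° = 0.14496, so δ = +8.335°.
cos H₀ = −tan(-61.4°) tan(+8.335°) = 0.2687, H₀ = 1.2987 rad.
Bracket: H₀ sin φ sin δ + cos φ cos δ sin H₀ = 1.2987×-0.87798×0.14496 + 0.47869×0.98944×0.96322 = -0.165288 + 0.456215 = 0.290927.
Q̄ = (S₀/π) × [bracket] = (1613/π) × 0.290927 = 149.37 W/m².
— Configuration B (φ=-62.6°):
Solar longitude: λ_s = 360° × (57 − 127)/717.70 = -35.112°, i.e. -35.112° + 360° = 324.888°.
sin δ = sin 10.60° × sin 324.888° = -0.10580, so δ = -6.074°.
cos H₀ = −tan(-62.6°) tan(-6.074°) = -0.2053, H₀ = 1.7775 rad.
Bracket: H₀ sin φ sin δ + cos φ cos δ sin H₀ = 1.7775×-0.88782×-0.10580 + 0.46020×0.99439×0.97871 = 0.166963 + 0.447876 = 0.614839.
Q̄ = (S₀/π) × [bracket] = (1613/π) × 0.614839 = 315.68 W/m².
Ratio Q̄_A / Q̄_B = 149.37 / 315.68 = 0.4732.

Q̄_A / Q̄_B ≈ 0.473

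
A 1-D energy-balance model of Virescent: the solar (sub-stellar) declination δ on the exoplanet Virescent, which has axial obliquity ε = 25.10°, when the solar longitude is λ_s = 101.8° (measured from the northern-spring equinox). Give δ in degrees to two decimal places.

sin δ = sin ε · sin λ_s = sin 25.10° × sin 101.8° = 0.415235.
δ = arcsin(0.415235) = +24.53°.

δ = +24.53°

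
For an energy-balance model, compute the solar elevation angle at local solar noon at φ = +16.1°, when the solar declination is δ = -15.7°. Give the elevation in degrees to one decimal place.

58.2°

At local noon the hour angle is zero, so the zenith angle equals |φ − δ| = |+16.1° − (-15.700°)| = 31.800°.
Elevation = 90° − 31.800° = 58.2°.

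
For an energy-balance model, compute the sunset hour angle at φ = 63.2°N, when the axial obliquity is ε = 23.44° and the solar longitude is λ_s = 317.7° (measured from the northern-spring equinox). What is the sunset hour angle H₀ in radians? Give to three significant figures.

H₀ = 0.988 rad

Solar declination: sin δ = sin ε · sin λ_s = sin 23.44° × sin 317.7° = -0.26772, so δ = -15.528°.
cos H₀ = −tan φ · tan δ = −tan(+63.2°) × tan(-15.528°) = 0.5501, so H₀ = 0.9884 rad = 56.63°.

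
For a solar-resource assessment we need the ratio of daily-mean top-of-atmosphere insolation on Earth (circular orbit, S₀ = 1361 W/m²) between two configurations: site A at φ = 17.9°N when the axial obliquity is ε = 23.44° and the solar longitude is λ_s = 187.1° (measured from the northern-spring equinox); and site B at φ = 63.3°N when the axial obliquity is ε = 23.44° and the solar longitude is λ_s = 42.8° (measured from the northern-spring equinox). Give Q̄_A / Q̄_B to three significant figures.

Q̄_A / Q̄_B ≈ 1.05

— Configuration A (φ=+17.9°):
Solar declination: sin δ = sin ε · sin λ_s = sin 23.44° × sin 187.1° = -0.04917, so δ = -2.818°.
cos H₀ = −tan(+17.9°) tan(-2.818°) = 0.0159, H₀ = 1.5549 rad.
Bracket: H₀ sin φ sin δ + cos φ cos δ sin H₀ = 1.5549×0.30736×-0.04917 + 0.95159×0.99879×0.99987 = -0.023499 + 0.950315 = 0.926816.
Q̄ = (S₀/π) × [bracket] = (1361/π) × 0.926816 = 401.52 W/m².
— Configuration B (φ=+63.3°):
Solar declination: sin δ = sin ε · sin λ_s = sin 23.44° × sin 42.8° = 0.27027, so δ = +15.681°.
cos H₀ = −tan(+63.3°) tan(+15.681°) = -0.5582, H₀ = 2.1630 rad.
Bracket: H₀ sin φ sin δ + cos φ cos δ sin H₀ = 2.1630×0.89337×0.27027 + 0.44932×0.96278×0.82974 = 0.522259 + 0.358942 = 0.881201.
Q̄ = (S₀/π) × [bracket] = (1361/π) × 0.881201 = 381.75 W/m².
Ratio Q̄_A / Q̄_B = 401.52 / 381.75 = 1.052.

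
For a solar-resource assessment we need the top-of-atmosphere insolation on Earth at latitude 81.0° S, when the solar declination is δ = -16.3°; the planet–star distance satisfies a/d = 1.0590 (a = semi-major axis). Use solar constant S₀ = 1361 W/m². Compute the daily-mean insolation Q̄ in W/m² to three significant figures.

cos H₀ = −tan(-81.0°) tan(-16.300°) = -1.8463 ≤ −1 ⇒ polar day, H₀ = π.
Bracket: H₀ sin φ sin δ + cos φ cos δ sin H₀ = 3.1416×-0.98769×-0.28067 + 0.15643×0.95981×0.00000 = 0.870898 + 0.000000 = 0.870898.
Inverse-square distance factor (a/d)² = 1.0590² = 1.121481.
Q̄ = (S₀/π) × 1.121481 × [bracket] = (1361/π) × 1.121481 × 0.870898 = 423.1 W/m².

Q̄ ≈ 423 W/m²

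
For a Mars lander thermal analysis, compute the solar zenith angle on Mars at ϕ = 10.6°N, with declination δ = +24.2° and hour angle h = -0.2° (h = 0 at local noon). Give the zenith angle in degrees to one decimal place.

θ_z = 13.6°

cos θ_z = sin ϕ sin δ + cos ϕ cos δ cos h = 0.075406 + 0.896550 = 0.971956.
θ_z = arccos(0.971956) = 13.6°.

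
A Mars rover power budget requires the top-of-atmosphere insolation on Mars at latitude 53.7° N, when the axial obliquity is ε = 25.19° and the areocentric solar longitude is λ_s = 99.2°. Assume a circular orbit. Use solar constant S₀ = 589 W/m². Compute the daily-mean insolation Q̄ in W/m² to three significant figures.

Q̄ ≈ 221 W/m²

sin δ = sin 25.19° × sin 99.2° = 0.42015, so δ = +24.844°.
cos H₀ = −tan(+53.7°) tan(+24.844°) = -0.6303, H₀ = 2.2527 rad.
Bracket: H₀ sin φ sin δ + cos φ cos δ sin H₀ = 2.2527×0.80593×0.42015 + 0.59201×0.90746×0.77636 = 0.762790 + 0.417080 = 1.179870.
Q̄ = (S₀/π) × [bracket] = (589/π) × 1.179870 = 221.2 W/m².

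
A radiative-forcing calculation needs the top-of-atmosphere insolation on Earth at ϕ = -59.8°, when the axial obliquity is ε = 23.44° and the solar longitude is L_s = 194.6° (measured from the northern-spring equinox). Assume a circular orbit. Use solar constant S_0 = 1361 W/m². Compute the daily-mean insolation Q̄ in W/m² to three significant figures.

Q̄ ≈ 279 W/m²

Solar declination: sin δ = sin ε · sin L_s = sin 23.44° × sin 194.6° = -0.10027, so δ = -5.755°.
cos h₀ = −tan(-59.8°) tan(-5.755°) = -0.1732, h₀ = 1.7448 rad.
Bracket: h₀ sin ϕ sin δ + cos ϕ cos δ sin h₀ = 1.7448×-0.86427×-0.10027 + 0.50302×0.99496×0.98489 = 0.151205 + 0.492922 = 0.644127.
Q̄ = (S_0/π) × [bracket] = (1361/π) × 0.644127 = 279.0 W/m².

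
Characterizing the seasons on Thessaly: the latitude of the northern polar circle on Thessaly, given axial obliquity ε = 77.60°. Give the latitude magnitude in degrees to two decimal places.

The polar circle is the lowest latitude that experiences at least one full rotation of continuous daylight at the northern-summer solstice; it lies at |ϕ| = 90° − ε = 90° − 77.60° = 12.40°.

12.40°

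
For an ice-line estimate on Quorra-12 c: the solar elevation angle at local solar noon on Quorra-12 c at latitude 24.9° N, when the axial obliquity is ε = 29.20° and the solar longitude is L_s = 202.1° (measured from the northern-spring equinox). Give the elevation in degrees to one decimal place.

54.5°

Solar declination: sin δ = sin ε · sin L_s = sin 29.20° × sin 202.1° = -0.18354, so δ = -10.576°.
At local noon the hour angle is zero, so the zenith angle equals |ϕ − δ| = |+24.9° − (-10.576°)| = 35.476°.
Elevation = 90° − 35.476° = 54.5°.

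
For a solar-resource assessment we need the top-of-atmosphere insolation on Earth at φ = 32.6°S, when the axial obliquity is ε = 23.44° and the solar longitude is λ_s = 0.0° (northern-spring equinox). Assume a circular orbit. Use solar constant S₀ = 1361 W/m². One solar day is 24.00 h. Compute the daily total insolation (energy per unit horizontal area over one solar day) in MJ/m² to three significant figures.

Solar declination: sin δ = sin ε · sin λ_s = sin 23.44° × sin 0.0° = 0.00000, so δ = +0.000°.
cos H₀ = −tan(-32.6°) tan(+0.000°) = 0.0000, H₀ = 1.5708 rad.
Bracket: H₀ sin φ sin δ + cos φ cos δ sin H₀ = 1.5708×-0.53877×0.00000 + 0.84245×1.00000×1.00000 = -0.000000 + 0.842450 = 0.842450.
Q̄ = (S₀/π) × [bracket] = (1361/π) × 0.842450 = 364.97 W/m².
Daily total = Q̄ × 24.00 h × 3600 s/h = 364.97 × 24.00 × 3600 / 10⁶ = 31.53 MJ/m².

31.5 MJ/m²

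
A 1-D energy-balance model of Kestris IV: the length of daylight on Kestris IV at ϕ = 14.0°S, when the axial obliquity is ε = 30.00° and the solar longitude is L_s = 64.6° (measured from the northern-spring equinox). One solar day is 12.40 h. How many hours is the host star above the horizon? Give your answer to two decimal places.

5.70 h

Solar declination: sin δ = sin ε · sin L_s = sin 30.00° × sin 64.6° = 0.45167, so δ = +26.851°.
cos h₀ = −tan ϕ · tan δ = −tan(-14.0°) × tan(+26.851°) = 0.1262, so h₀ = 1.4442 rad = 82.75°.
Daylight = 2h₀/(2π) × 12.40 h = (1.4442/π) × 12.40 = 5.70 h.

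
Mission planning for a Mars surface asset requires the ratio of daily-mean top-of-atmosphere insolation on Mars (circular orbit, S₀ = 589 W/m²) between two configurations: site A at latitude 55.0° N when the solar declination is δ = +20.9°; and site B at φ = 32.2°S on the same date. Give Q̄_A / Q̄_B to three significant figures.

— Configuration A (φ=+55.0°):
cos H₀ = −tan(+55.0°) tan(+20.900°) = -0.5454, H₀ = 2.1476 rad.
Bracket: H₀ sin φ sin δ + cos φ cos δ sin H₀ = 2.1476×0.81915×0.35674 + 0.57358×0.93420×0.83820 = 0.627579 + 0.449140 = 1.076719.
Q̄ = (S₀/π) × [bracket] = (589/π) × 1.076719 = 201.87 W/m².
— Configuration B (φ=-32.2°):
cos H₀ = −tan(-32.2°) tan(+20.900°) = 0.2405, H₀ = 1.3279 rad.
Bracket: H₀ sin φ sin δ + cos φ cos δ sin H₀ = 1.3279×-0.53288×0.35674 + 0.84619×0.93420×0.97066 = -0.252433 + 0.767317 = 0.514884.
Q̄ = (S₀/π) × [bracket] = (589/π) × 0.514884 = 96.533 W/m².
Ratio Q̄_A / Q̄_B = 201.87 / 96.533 = 2.091.

Q̄_A / Q̄_B ≈ 2.09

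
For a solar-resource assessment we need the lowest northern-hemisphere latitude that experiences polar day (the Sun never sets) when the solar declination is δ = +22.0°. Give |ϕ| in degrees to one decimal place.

Polar day requires cos h₀ = −tan ϕ tan δ ≤ −1, i.e. tan ϕ tan δ ≥ 1.
The boundary is |tan ϕ| · |tan δ| = 1, so |ϕ| = 90° − |δ| = 90° − 22.0° = 68.0° in the northern hemisphere.

|ϕ| = 68.0°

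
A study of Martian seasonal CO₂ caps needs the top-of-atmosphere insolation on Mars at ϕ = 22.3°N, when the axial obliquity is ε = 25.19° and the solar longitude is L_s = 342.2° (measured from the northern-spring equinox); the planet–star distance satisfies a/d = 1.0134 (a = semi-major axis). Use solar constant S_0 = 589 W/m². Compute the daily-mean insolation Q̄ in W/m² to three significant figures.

Q̄ ≈ 162 W/m²

Solar declination: sin δ = sin ε · sin L_s = sin 25.19° × sin 342.2° = -0.13011, so δ = -7.476°.
cos h₀ = −tan(+22.3°) tan(-7.476°) = 0.0538, h₀ = 1.5170 rad.
Bracket: h₀ sin ϕ sin δ + cos ϕ cos δ sin h₀ = 1.5170×0.37946×-0.13011 + 0.92521×0.99150×0.99855 = -0.074897 + 0.916016 = 0.841119.
Inverse-square distance factor (a/d)² = 1.0134² = 1.026980.
Q̄ = (S_0/π) × 1.026980 × [bracket] = (589/π) × 1.026980 × 0.841119 = 162.0 W/m².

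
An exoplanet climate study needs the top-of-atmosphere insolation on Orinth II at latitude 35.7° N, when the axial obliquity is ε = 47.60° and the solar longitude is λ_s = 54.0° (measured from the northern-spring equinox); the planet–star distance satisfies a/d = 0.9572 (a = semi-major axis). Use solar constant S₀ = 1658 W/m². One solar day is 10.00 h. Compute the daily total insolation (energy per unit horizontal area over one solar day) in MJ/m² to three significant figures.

Solar declination: sin δ = sin ε · sin λ_s = sin 47.60° × sin 54.0° = 0.59742, so δ = +36.686°.
cos H₀ = −tan(+35.7°) tan(+36.686°) = -0.5353, H₀ = 2.1357 rad.
Bracket: H₀ sin φ sin δ + cos φ cos δ sin H₀ = 2.1357×0.58354×0.59742 + 0.81208×0.80193×0.84465 = 0.744544 + 0.550063 = 1.294607.
Inverse-square distance factor (a/d)² = 0.9572² = 0.916232.
Q̄ = (S₀/π) × 0.916232 × [bracket] = (1658/π) × 0.916232 × 1.294607 = 626.01 W/m².
Daily total = Q̄ × 10.00 h × 3600 s/h = 626.01 × 10.00 × 3600 / 10⁶ = 22.54 MJ/m².

22.5 MJ/m²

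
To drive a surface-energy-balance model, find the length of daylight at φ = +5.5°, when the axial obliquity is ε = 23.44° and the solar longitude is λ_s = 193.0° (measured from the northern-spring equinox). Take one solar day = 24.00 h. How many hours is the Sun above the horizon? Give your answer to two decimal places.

11.93 h

Solar declination: sin δ = sin ε · sin λ_s = sin 23.44° × sin 193.0° = -0.08948, so δ = -5.134°.
cos H₀ = −tan φ · tan δ = −tan(+5.5°) × tan(-5.134°) = 0.0087, so H₀ = 1.5621 rad = 89.50°.
Daylight = 2H₀/(2π) × 24.00 h = (1.5621/π) × 24.00 = 11.93 h.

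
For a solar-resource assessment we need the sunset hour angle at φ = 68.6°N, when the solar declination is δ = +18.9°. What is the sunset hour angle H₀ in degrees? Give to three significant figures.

cos H₀ = −tan φ · tan δ = −tan(+68.6°) × tan(+18.900°) = -0.8736, so H₀ = 2.6334 rad = 150.88°.

H₀ = 151°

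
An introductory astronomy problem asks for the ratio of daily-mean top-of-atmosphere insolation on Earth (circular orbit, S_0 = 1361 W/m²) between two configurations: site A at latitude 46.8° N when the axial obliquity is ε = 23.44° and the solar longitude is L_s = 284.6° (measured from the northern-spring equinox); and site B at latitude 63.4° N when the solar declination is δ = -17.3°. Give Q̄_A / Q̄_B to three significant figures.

Q̄_A / Q̄_B ≈ 2.66

— Configuration A (ϕ=+46.8°):
Solar declination: sin δ = sin ε · sin L_s = sin 23.44° × sin 284.6° = -0.38494, so δ = -22.640°.
cos h₀ = −tan(+46.8°) tan(-22.640°) = 0.4441, h₀ = 1.1106 rad.
Bracket: h₀ sin ϕ sin δ + cos ϕ cos δ sin h₀ = 1.1106×0.72897×-0.38494 + 0.68455×0.92294×0.89595 = -0.311645 + 0.566060 = 0.254415.
Q̄ = (S_0/π) × [bracket] = (1361/π) × 0.254415 = 110.22 W/m².
— Configuration B (ϕ=+63.4°):
cos h₀ = −tan(+63.4°) tan(-17.300°) = 0.6220, h₀ = 0.8995 rad.
Bracket: h₀ sin ϕ sin δ + cos ϕ cos δ sin h₀ = 0.8995×0.89415×-0.29737 + 0.44776×0.95476×0.78303 = -0.239171 + 0.334748 = 0.095577.
Q̄ = (S_0/π) × [bracket] = (1361/π) × 0.095577 = 41.406 W/m².
Ratio Q̄_A / Q̄_B = 110.22 / 41.406 = 2.662.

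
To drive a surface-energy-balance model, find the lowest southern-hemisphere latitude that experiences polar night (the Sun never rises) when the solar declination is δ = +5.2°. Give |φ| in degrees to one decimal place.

|φ| = 84.8°

Polar night requires cos H₀ = −tan φ tan δ ≥ 1, i.e. tan φ tan δ ≤ −1.
The boundary is |tan φ| · |tan δ| = 1, so |φ| = 90° − |δ| = 90° − 5.2° = 84.8° in the southern hemisphere.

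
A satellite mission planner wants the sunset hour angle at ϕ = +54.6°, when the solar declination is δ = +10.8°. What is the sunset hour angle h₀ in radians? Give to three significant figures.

h₀ = 1.84 rad

cos h₀ = −tan ϕ · tan δ = −tan(+54.6°) × tan(+10.800°) = -0.2684, so h₀ = 1.8426 rad = 105.57°.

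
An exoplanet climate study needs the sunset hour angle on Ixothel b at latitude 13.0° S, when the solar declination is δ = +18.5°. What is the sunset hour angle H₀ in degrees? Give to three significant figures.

H₀ = 85.6°

cos H₀ = −tan φ · tan δ = −tan(-13.0°) × tan(+18.500°) = 0.0772, so H₀ = 1.4935 rad = 85.57°.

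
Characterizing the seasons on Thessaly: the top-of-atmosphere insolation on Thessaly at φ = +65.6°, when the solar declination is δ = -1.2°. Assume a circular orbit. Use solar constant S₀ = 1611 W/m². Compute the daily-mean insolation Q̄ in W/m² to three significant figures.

cos H₀ = −tan(+65.6°) tan(-1.200°) = 0.0462, H₀ = 1.5246 rad.
Bracket: H₀ sin φ sin δ + cos φ cos δ sin H₀ = 1.5246×0.91068×-0.02094 + 0.41310×0.99978×0.99893 = -0.029074 + 0.412567 = 0.383493.
Q̄ = (S₀/π) × [bracket] = (1611/π) × 0.383493 = 196.7 W/m².

Q̄ ≈ 197 W/m²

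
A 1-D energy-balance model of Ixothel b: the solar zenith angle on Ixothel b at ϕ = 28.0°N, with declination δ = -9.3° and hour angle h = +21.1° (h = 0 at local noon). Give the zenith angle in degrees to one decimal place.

cos θ_z = sin ϕ sin δ + cos ϕ cos δ cos h = -0.075868 + 0.812921 = 0.737053.
θ_z = arccos(0.737053) = 42.5°.

θ_z = 42.5°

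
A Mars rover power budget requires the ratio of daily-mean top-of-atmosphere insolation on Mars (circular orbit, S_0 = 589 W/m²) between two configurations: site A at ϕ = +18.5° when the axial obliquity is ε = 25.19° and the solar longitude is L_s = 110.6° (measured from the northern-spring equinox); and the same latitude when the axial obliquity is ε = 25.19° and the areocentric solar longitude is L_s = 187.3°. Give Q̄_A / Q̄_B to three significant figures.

Q̄_A / Q̄_B ≈ 1.17

— Configuration A (ϕ=+18.5°):
Solar declination: sin δ = sin ε · sin L_s = sin 25.19° × sin 110.6° = 0.39841, so δ = +23.479°.
cos h₀ = −tan(+18.5°) tan(+23.479°) = -0.1453, h₀ = 1.7167 rad.
Bracket: h₀ sin ϕ sin δ + cos ϕ cos δ sin h₀ = 1.7167×0.31730×0.39841 + 0.94832×0.91721×0.98938 = 0.217017 + 0.860571 = 1.077588.
Q̄ = (S_0/π) × [bracket] = (589/π) × 1.077588 = 202.03 W/m².
— Configuration B (ϕ=+18.5°):
sin δ = sin 25.19° × sin 187.3° = -0.05408, so δ = -3.100°.
cos h₀ = −tan(+18.5°) tan(-3.100°) = 0.0181, h₀ = 1.5527 rad.
Bracket: h₀ sin ϕ sin δ + cos ϕ cos δ sin h₀ = 1.5527×0.31730×-0.05408 + 0.94832×0.99854×0.99984 = -0.026644 + 0.946784 = 0.920140.
Q̄ = (S_0/π) × [bracket] = (589/π) × 0.920140 = 172.51 W/m².
Ratio Q̄_A / Q̄_B = 202.03 / 172.51 = 1.171.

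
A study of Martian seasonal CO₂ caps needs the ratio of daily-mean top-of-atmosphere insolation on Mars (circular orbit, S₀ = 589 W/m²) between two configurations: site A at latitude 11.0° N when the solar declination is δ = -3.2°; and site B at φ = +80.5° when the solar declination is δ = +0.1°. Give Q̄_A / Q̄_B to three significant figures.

— Configuration A (φ=+11.0°):
cos H₀ = −tan(+11.0°) tan(-3.200°) = 0.0109, H₀ = 1.5599 rad.
Bracket: H₀ sin φ sin δ + cos φ cos δ sin H₀ = 1.5599×0.19081×-0.05582 + 0.98163×0.99844×0.99994 = -0.016615 + 0.980040 = 0.963425.
Q̄ = (S₀/π) × [bracket] = (589/π) × 0.963425 = 180.63 W/m².
— Configuration B (φ=+80.5°):
cos H₀ = −tan(+80.5°) tan(+0.100°) = -0.0104, H₀ = 1.5812 rad.
Bracket: H₀ sin φ sin δ + cos φ cos δ sin H₀ = 1.5812×0.98629×0.00175 + 0.16505×1.00000×0.99995 = 0.002729 + 0.165042 = 0.167771.
Q̄ = (S₀/π) × [bracket] = (589/π) × 0.167771 = 31.454 W/m².
Ratio Q̄_A / Q̄_B = 180.63 / 31.454 = 5.743.

Q̄_A / Q̄_B ≈ 5.74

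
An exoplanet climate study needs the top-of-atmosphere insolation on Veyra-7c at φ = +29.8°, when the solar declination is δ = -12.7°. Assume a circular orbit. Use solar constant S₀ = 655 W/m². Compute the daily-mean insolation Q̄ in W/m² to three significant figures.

Q̄ ≈ 142 W/m²

cos H₀ = −tan(+29.8°) tan(-12.700°) = 0.1291, H₀ = 1.4414 rad.
Bracket: H₀ sin φ sin δ + cos φ cos δ sin H₀ = 1.4414×0.49697×-0.21985 + 0.86777×0.97553×0.99164 = -0.157486 + 0.839459 = 0.681973.
Q̄ = (S₀/π) × [bracket] = (655/π) × 0.681973 = 142.2 W/m².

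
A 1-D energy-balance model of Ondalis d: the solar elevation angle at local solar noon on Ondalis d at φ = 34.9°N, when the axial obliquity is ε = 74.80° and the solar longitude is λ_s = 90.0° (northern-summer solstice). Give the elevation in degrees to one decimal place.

Solar declination: sin δ = sin ε · sin λ_s = sin 74.80° × sin 90.0° = 0.96502, so δ = +74.800°.
At local noon the hour angle is zero, so the zenith angle equals |φ − δ| = |+34.9° − (+74.800°)| = 39.900°.
Elevation = 90° − 39.900° = 50.1°.

50.1°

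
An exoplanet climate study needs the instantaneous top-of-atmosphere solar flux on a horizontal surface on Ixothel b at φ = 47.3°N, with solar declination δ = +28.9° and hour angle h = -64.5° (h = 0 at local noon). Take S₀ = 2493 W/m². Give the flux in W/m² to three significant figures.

cos θ_z = sin φ sin δ + cos φ cos δ cos h = 0.355171 + 0.255596 = 0.610767.
Flux = S₀ · cos θ_z = 2493 × 0.610767 = 1523 W/m².

1.52e+03 W/m²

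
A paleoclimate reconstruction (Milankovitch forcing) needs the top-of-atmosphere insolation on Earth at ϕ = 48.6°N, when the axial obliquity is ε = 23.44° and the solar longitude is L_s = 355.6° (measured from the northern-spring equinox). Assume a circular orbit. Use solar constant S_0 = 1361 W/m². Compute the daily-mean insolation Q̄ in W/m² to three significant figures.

Solar declination: sin δ = sin ε · sin L_s = sin 23.44° × sin 355.6° = -0.03052, so δ = -1.749°.
cos h₀ = −tan(+48.6°) tan(-1.749°) = 0.0346, h₀ = 1.5362 rad.
Bracket: h₀ sin ϕ sin δ + cos ϕ cos δ sin h₀ = 1.5362×0.75011×-0.03052 + 0.66131×0.99953×0.99940 = -0.035169 + 0.660603 = 0.625434.
Q̄ = (S_0/π) × [bracket] = (1361/π) × 0.625434 = 271.0 W/m².

Q̄ ≈ 271 W/m²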